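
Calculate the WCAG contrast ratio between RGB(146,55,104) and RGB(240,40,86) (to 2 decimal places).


Linearize each sRGB channel c=v/255: c/12.92 if c ≤ 0.04045 else ((c+0.055)/1.055)^2.4
L = 0.2126×R_lin + 0.7152×G_lin + 0.0722×B_lin
Color 1 (146,55,104):
  R=146: 146/255≈0.5725 > 0.04045 → ((0.5725+0.055)/1.055)^2.4 ≈ 0.28744
  G=55: 55/255≈0.2157 > 0.04045 → ((0.2157+0.055)/1.055)^2.4 ≈ 0.03820
  B=104: 104/255≈0.4078 > 0.04045 → ((0.4078+0.055)/1.055)^2.4 ≈ 0.13843
  L1 = 0.2126×0.28744 + 0.7152×0.03820 + 0.0722×0.13843 ≈ 0.09843
Color 2 (240,40,86):
  R=240: 240/255≈0.9412 > 0.04045 → ((0.9412+0.055)/1.055)^2.4 ≈ 0.87137
  G=40: 40/255≈0.1569 > 0.04045 → ((0.1569+0.055)/1.055)^2.4 ≈ 0.02122
  B=86: 86/255≈0.3373 > 0.04045 → ((0.3373+0.055)/1.055)^2.4 ≈ 0.09306
  L2 = 0.2126×0.87137 + 0.7152×0.02122 + 0.0722×0.09306 ≈ 0.20715
Lighter = 0.20715, Darker = 0.09843
Ratio = (L_lighter + 0.05) / (L_darker + 0.05)
Ratio = (0.20715 + 0.05) / (0.09843 + 0.05) = 0.25715 / 0.14843 ≈ 1.7325
Ratio ≈ 1.73:1


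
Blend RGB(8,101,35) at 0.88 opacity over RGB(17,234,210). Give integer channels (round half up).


C = α×F + (1-α)×B, with 1-α = 0.12
R: 0.88×8 + 0.12×17 = 7.04 + 2.04 = 9.08 → 9
G: 0.88×101 + 0.12×234 = 88.88 + 28.08 = 116.96 → 117
B: 0.88×35 + 0.12×210 = 30.80 + 25.20 = 56.00 → 56
= RGB(9, 117, 56)


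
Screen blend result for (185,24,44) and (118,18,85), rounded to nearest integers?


Screen: C = 255 - (255-A)×(255-B)/255, rounded to nearest integer
R: 255 - (255-185)×(255-118)/255 = 255 - 9590/255 ≈ 255 - 37.608 = 217.392 → 217
G: 255 - (255-24)×(255-18)/255 = 255 - 54747/255 ≈ 255 - 214.694 = 40.306 → 40
B: 255 - (255-44)×(255-85)/255 = 255 - 35870/255 ≈ 255 - 140.667 = 114.333 → 114
= RGB(217, 40, 114)


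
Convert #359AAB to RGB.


35 → 53 (R)
9A → 154 (G)
AB → 171 (B)
= RGB(53, 154, 171)


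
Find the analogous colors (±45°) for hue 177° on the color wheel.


Base hue: 177°
Left analog: (177 - 45) mod 360 = 132°
Right analog: (177 + 45) mod 360 = 222°
Analogous hues = 132° and 222°


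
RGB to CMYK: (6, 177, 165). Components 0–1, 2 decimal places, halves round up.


R'=6/255≈0.0235, G'=177/255≈0.6941, B'=165/255≈0.6471
K = 1 - max(R',G',B') = 1 - 177/255 = 78/255 = 0.30588… → 0.31
(1-R'-K)/(1-K) simplifies to (max-R)/max with max = 177:
C = (177-6)/177 = 171/177 = 0.96610… → 0.97
M = (177-177)/177 = 0/177 = 0 → 0.00
Y = (177-165)/177 = 12/177 = 0.06779… → 0.07
= CMYK(0.97, 0.00, 0.07, 0.31)


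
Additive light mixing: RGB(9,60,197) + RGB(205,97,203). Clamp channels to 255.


Additive: each channel = min(255, C₁+C₂)
R: 9+205 = 214 → 214
G: 60+97 = 157 → 157
B: 197+203 = 400 → 255
= RGB(214, 157, 255)


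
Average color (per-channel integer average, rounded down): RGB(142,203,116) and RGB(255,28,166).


Midpoint: each channel = ⌊(C₁+C₂)/2⌋
R: ⌊(142+255)/2⌋ = 198
G: ⌊(203+28)/2⌋ = 115
B: ⌊(116+166)/2⌋ = 141
= RGB(198, 115, 141)


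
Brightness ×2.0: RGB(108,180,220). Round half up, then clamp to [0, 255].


Multiply each channel by 2.0, round half up, clamp to [0, 255]
R: 108×2.0 = 216
G: 180×2.0 = 360 → clamp → 255
B: 220×2.0 = 440 → clamp → 255
= RGB(216, 255, 255)


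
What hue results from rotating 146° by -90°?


New hue = (H + rotation) mod 360
New hue = (146 -90) mod 360
= 56 mod 360
= 56°


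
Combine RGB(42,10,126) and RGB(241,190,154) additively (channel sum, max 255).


Additive: each channel = min(255, C₁+C₂)
R: 42+241 = 283 → 255
G: 10+190 = 200 → 200
B: 126+154 = 280 → 255
= RGB(255, 200, 255)


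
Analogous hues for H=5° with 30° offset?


Base hue: 5°
Left analog: (5 - 30) mod 360 = 335°
Right analog: (5 + 30) mod 360 = 35°
Analogous hues = 335° and 35°


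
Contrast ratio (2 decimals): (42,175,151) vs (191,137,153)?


Linearize each sRGB channel c=v/255: c/12.92 if c ≤ 0.04045 else ((c+0.055)/1.055)^2.4
L = 0.2126×R_lin + 0.7152×G_lin + 0.0722×B_lin
Color 1 (42,175,151):
  R=42: 42/255≈0.1647 > 0.04045 → ((0.1647+0.055)/1.055)^2.4 ≈ 0.02315
  G=175: 175/255≈0.6863 > 0.04045 → ((0.6863+0.055)/1.055)^2.4 ≈ 0.42869
  B=151: 151/255≈0.5922 > 0.04045 → ((0.5922+0.055)/1.055)^2.4 ≈ 0.30947
  L1 = 0.2126×0.02315 + 0.7152×0.42869 + 0.0722×0.30947 ≈ 0.33387
Color 2 (191,137,153):
  R=191: 191/255≈0.7490 > 0.04045 → ((0.7490+0.055)/1.055)^2.4 ≈ 0.52100
  G=137: 137/255≈0.5373 > 0.04045 → ((0.5373+0.055)/1.055)^2.4 ≈ 0.25016
  B=153: 153/255≈0.6000 > 0.04045 → ((0.6000+0.055)/1.055)^2.4 ≈ 0.31855
  L2 = 0.2126×0.52100 + 0.7152×0.25016 + 0.0722×0.31855 ≈ 0.31268
Lighter = 0.33387, Darker = 0.31268
Ratio = (L_lighter + 0.05) / (L_darker + 0.05)
Ratio = (0.33387 + 0.05) / (0.31268 + 0.05) = 0.38387 / 0.36268 ≈ 1.0584
Ratio ≈ 1.06:1


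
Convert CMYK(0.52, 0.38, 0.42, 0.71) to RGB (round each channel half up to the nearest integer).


R = 255 × (1-C) × (1-K) = 255 × 0.48 × 0.29 = 35.496 → 35
G = 255 × (1-M) × (1-K) = 255 × 0.62 × 0.29 = 45.849 → 46
B = 255 × (1-Y) × (1-K) = 255 × 0.58 × 0.29 = 42.891 → 43
= RGB(35, 46, 43)


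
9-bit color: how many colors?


Colors = 2^bits = 2^9
= 512 colors


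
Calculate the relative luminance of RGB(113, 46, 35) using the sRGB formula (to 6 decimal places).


Linearize each channel (sRGB transfer function): c = v/255; c_lin = c/12.92 if c ≤ 0.04045, else ((c+0.055)/1.055)^2.4
  R: 113/255 ≈ 0.443137 > 0.04045 → ((0.443137+0.055)/1.055)^2.4 ≈ 0.165132
  G: 46/255 ≈ 0.180392 > 0.04045 → ((0.180392+0.055)/1.055)^2.4 ≈ 0.027321
  B: 35/255 ≈ 0.137255 > 0.04045 → ((0.137255+0.055)/1.055)^2.4 ≈ 0.016807
R_lin = 0.165132, G_lin = 0.027321, B_lin = 0.016807
L = 0.2126×R + 0.7152×G + 0.0722×B
L = 0.2126×0.165132 + 0.7152×0.027321 + 0.0722×0.016807
L ≈ 0.055860


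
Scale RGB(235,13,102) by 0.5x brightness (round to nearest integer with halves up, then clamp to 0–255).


Multiply each channel by 0.5, round half up, clamp to [0, 255]
R: 235×0.5 = 117.5 → round → 118
G: 13×0.5 = 6.5 → round → 7
B: 102×0.5 = 51
= RGB(118, 7, 51)


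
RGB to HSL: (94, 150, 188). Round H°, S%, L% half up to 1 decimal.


Normalize: R'=94/255≈0.3686, G'=150/255≈0.5882, B'=188/255≈0.7373
Max=188/255, Min=94/255, Δ=Max-Min=94/255
L = (Max+Min)/2 = (188+94)/510 = 282/510 = 0.55294… → L = 55.3%
L > 0.5 → S = Δ/(2-Max-Min) = 94/(510-188-94) = 94/228 = 0.41228… → S = 41.2%
(the 1/255 factors cancel in S and H, so raw channel differences can be used)
Max is B' → H = 60 × ((R-G)/Δ + 4) = 60 × ((94-150)/94 + 4)
  -56/94 + 4 = -0.5957… + 4 = 3.4042…
  H = 60 × 3.4042… = 204.255…° → H = 204.3°
= HSL(204.3°, 41.2%, 55.3%)


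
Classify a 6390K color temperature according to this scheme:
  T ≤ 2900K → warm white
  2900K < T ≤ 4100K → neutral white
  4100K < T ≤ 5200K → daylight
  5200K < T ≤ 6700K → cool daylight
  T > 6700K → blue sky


Temperature: 6390K
5200K < 6390K ≤ 6700K → cool daylight
Classification: cool daylight


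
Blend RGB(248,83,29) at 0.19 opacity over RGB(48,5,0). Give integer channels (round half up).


C = α×F + (1-α)×B, with 1-α = 0.81
R: 0.19×248 + 0.81×48 = 47.12 + 38.88 = 86.00 → 86
G: 0.19×83 + 0.81×5 = 15.77 + 4.05 = 19.82 → 20
B: 0.19×29 + 0.81×0 = 5.51 + 0.00 = 5.51 → 6
= RGB(86, 20, 6)


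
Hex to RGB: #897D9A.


89 → 137 (R)
7D → 125 (G)
9A → 154 (B)
= RGB(137, 125, 154)


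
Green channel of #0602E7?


Color: #0602E7
R = 06 = 6
G = 02 = 2
B = E7 = 231
Green = 2


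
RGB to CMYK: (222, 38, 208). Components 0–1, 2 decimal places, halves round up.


R'=222/255≈0.8706, G'=38/255≈0.1490, B'=208/255≈0.8157
K = 1 - max(R',G',B') = 1 - 222/255 = 33/255 = 0.12941… → 0.13
(1-R'-K)/(1-K) simplifies to (max-R)/max with max = 222:
C = (222-222)/222 = 0/222 = 0 → 0.00
M = (222-38)/222 = 184/222 = 0.82882… → 0.83
Y = (222-208)/222 = 14/222 = 0.06306… → 0.06
= CMYK(0.00, 0.83, 0.06, 0.13)


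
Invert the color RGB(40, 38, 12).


Invert: (255-R, 255-G, 255-B)
R: 255-40 = 215
G: 255-38 = 217
B: 255-12 = 243
= RGB(215, 217, 243)


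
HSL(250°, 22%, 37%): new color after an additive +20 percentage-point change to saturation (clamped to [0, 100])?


Original S = 22%
Adjustment = +20 percentage points
New S = 22 + (20) = 42
Clamp to [0, 100] → 42
= HSL(250°, 42%, 37%)


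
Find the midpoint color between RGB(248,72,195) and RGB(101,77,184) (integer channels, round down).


Midpoint: each channel = ⌊(C₁+C₂)/2⌋
R: ⌊(248+101)/2⌋ = 174
G: ⌊(72+77)/2⌋ = 74
B: ⌊(195+184)/2⌋ = 189
= RGB(174, 74, 189)


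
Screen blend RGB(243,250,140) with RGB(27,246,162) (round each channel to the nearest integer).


Screen: C = 255 - (255-A)×(255-B)/255, rounded to nearest integer
R: 255 - (255-243)×(255-27)/255 = 255 - 2736/255 ≈ 255 - 10.729 = 244.271 → 244
G: 255 - (255-250)×(255-246)/255 = 255 - 45/255 ≈ 255 - 0.176 = 254.824 → 255
B: 255 - (255-140)×(255-162)/255 = 255 - 10695/255 ≈ 255 - 41.941 = 213.059 → 213
= RGB(244, 255, 213)


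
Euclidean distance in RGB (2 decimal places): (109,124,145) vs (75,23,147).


d = √[(R₁-R₂)² + (G₁-G₂)² + (B₁-B₂)²]
d = √[(109-75)² + (124-23)² + (145-147)²]
d = √[1156 + 10201 + 4]
d = √11361
d ≈ 106.59


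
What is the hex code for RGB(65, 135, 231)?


R = 65 → 41 (hex)
G = 135 → 87 (hex)
B = 231 → E7 (hex)
Hex = #4187E7


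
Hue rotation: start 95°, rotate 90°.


New hue = (H + rotation) mod 360
New hue = (95 + 90) mod 360
= 185 mod 360
= 185°


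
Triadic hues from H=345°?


Triadic: equally spaced at 120° intervals
H1 = 345°
H2 = (345 + 120) mod 360 = 105°
H3 = (345 + 240) mod 360 = 225°
Triadic = 345°, 105°, 225°


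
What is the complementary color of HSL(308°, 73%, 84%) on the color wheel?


Complement = opposite side of color wheel = hue + 180°
H' = (308 + 180) mod 360 = 128°
S and L unchanged.
= HSL(128°, 73%, 84%)


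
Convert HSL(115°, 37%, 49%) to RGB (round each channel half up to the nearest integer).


H=115°, S=0.37, L=0.49
C = (1-|2L-1|)×S = (1-|-0.02|)×0.37 = 0.3626
H' = H/60 = 115/60 ≈ 1.9167; X = C×(1-|H' mod 2 - 1|) ≈ 0.0302
m = L - C/2 = 0.49 - 0.1813 = 0.3087
Sector ⌊H'⌋ = 1 → (R',G',B') = (≈0.0302, 0.3626, 0.0)
RGB = ((R'+m)×255, (G'+m)×255, (B'+m)×255) = (86.42375, 171.1815, 78.7185)
Round half up → RGB(86, 171, 79)


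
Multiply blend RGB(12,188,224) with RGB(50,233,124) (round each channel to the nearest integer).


Multiply: C = A×B/255, rounded to nearest integer
R: 12×50/255 = 600/255 ≈ 2.353 → 2
G: 188×233/255 = 43804/255 ≈ 171.780 → 172
B: 224×124/255 = 27776/255 ≈ 108.925 → 109
= RGB(2, 172, 109)


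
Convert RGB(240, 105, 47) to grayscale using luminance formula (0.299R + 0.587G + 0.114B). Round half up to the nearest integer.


Gray = 0.299×R + 0.587×G + 0.114×B
Gray = 0.299×240 + 0.587×105 + 0.114×47
Gray = 71.760 + 61.635 + 5.358
Gray = 138.753 → round half up → 139
Gray = 139


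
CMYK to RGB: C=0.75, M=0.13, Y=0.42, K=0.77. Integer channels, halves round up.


R = 255 × (1-C) × (1-K) = 255 × 0.25 × 0.23 = 14.6625 → 15
G = 255 × (1-M) × (1-K) = 255 × 0.87 × 0.23 = 51.0255 → 51
B = 255 × (1-Y) × (1-K) = 255 × 0.58 × 0.23 = 34.017 → 34
= RGB(15, 51, 34)


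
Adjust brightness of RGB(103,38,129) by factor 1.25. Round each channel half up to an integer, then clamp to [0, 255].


Multiply each channel by 1.25, round half up, clamp to [0, 255]
R: 103×1.25 = 128.75 → round → 129
G: 38×1.25 = 47.5 → round → 48
B: 129×1.25 = 161.25 → round → 161
= RGB(129, 48, 161)


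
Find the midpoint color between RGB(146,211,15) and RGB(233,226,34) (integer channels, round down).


Midpoint: each channel = ⌊(C₁+C₂)/2⌋
R: ⌊(146+233)/2⌋ = 189
G: ⌊(211+226)/2⌋ = 218
B: ⌊(15+34)/2⌋ = 24
= RGB(189, 218, 24)


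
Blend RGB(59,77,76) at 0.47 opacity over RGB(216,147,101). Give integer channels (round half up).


C = α×F + (1-α)×B, with 1-α = 0.53
R: 0.47×59 + 0.53×216 = 27.73 + 114.48 = 142.21 → 142
G: 0.47×77 + 0.53×147 = 36.19 + 77.91 = 114.10 → 114
B: 0.47×76 + 0.53×101 = 35.72 + 53.53 = 89.25 → 89
= RGB(142, 114, 89)


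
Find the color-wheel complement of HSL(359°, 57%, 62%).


Complement = opposite side of color wheel = hue + 180°
H' = (359 + 180) mod 360 = 179°
S and L unchanged.
= HSL(179°, 57%, 62%)


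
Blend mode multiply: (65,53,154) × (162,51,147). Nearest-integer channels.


Multiply: C = A×B/255, rounded to nearest integer
R: 65×162/255 = 10530/255 ≈ 41.294 → 41
G: 53×51/255 = 2703/255 ≈ 10.600 → 11
B: 154×147/255 = 22638/255 ≈ 88.776 → 89
= RGB(41, 11, 89)


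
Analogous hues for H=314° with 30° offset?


Base hue: 314°
Left analog: (314 - 30) mod 360 = 284°
Right analog: (314 + 30) mod 360 = 344°
Analogous hues = 284° and 344°


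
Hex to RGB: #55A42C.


55 → 85 (R)
A4 → 164 (G)
2C → 44 (B)
= RGB(85, 164, 44)


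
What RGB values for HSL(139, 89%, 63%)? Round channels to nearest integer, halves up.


H=139°, S=0.89, L=0.63
C = (1-|2L-1|)×S = (1-|0.26|)×0.89 = 0.6586
H' = H/60 = 139/60 ≈ 2.3167; X = C×(1-|H' mod 2 - 1|) ≈ 0.2086
m = L - C/2 = 0.63 - 0.3293 = 0.3007
Sector ⌊H'⌋ = 2 → (R',G',B') = (0.0, 0.6586, ≈0.2086)
RGB = ((R'+m)×255, (G'+m)×255, (B'+m)×255) = (76.6785, 244.6215, 129.86045)
Round half up → RGB(77, 245, 130)


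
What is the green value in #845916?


Color: #845916
R = 84 = 132
G = 59 = 89
B = 16 = 22
Green = 89


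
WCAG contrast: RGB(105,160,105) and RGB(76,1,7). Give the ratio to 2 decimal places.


Linearize each sRGB channel c=v/255: c/12.92 if c ≤ 0.04045 else ((c+0.055)/1.055)^2.4
L = 0.2126×R_lin + 0.7152×G_lin + 0.0722×B_lin
Color 1 (105,160,105):
  R=105: 105/255≈0.4118 > 0.04045 → ((0.4118+0.055)/1.055)^2.4 ≈ 0.14126
  G=160: 160/255≈0.6275 > 0.04045 → ((0.6275+0.055)/1.055)^2.4 ≈ 0.35153
  B=105: 105/255≈0.4118 > 0.04045 → ((0.4118+0.055)/1.055)^2.4 ≈ 0.14126
  L1 = 0.2126×0.14126 + 0.7152×0.35153 + 0.0722×0.14126 ≈ 0.29165
Color 2 (76,1,7):
  R=76: 76/255≈0.2980 > 0.04045 → ((0.2980+0.055)/1.055)^2.4 ≈ 0.07227
  G=1: 1/255≈0.0039 ≤ 0.04045 → 0.0039/12.92 ≈ 0.00030
  B=7: 7/255≈0.0275 ≤ 0.04045 → 0.0275/12.92 ≈ 0.00212
  L2 = 0.2126×0.07227 + 0.7152×0.00030 + 0.0722×0.00212 ≈ 0.01574
Lighter = 0.29165, Darker = 0.01574
Ratio = (L_lighter + 0.05) / (L_darker + 0.05)
Ratio = (0.29165 + 0.05) / (0.01574 + 0.05) = 0.34165 / 0.06574 ≈ 5.1973
Ratio ≈ 5.20:1


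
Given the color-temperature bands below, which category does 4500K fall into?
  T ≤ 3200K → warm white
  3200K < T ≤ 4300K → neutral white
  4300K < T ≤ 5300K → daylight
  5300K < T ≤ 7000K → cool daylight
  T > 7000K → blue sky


Temperature: 4500K
4300K < 4500K ≤ 5300K → daylight
Classification: daylight


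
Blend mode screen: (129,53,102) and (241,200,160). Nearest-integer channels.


Screen: C = 255 - (255-A)×(255-B)/255, rounded to nearest integer
R: 255 - (255-129)×(255-241)/255 = 255 - 1764/255 ≈ 255 - 6.918 = 248.082 → 248
G: 255 - (255-53)×(255-200)/255 = 255 - 11110/255 ≈ 255 - 43.569 = 211.431 → 211
B: 255 - (255-102)×(255-160)/255 = 255 - 14535/255 ≈ 255 - 57.000 = 198.000 → 198
= RGB(248, 211, 198)


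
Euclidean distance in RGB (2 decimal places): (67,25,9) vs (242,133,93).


d = √[(R₁-R₂)² + (G₁-G₂)² + (B₁-B₂)²]
d = √[(67-242)² + (25-133)² + (9-93)²]
d = √[30625 + 11664 + 7056]
d = √49345
d ≈ 222.14


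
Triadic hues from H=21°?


Triadic: equally spaced at 120° intervals
H1 = 21°
H2 = (21 + 120) mod 360 = 141°
H3 = (21 + 240) mod 360 = 261°
Triadic = 21°, 141°, 261°


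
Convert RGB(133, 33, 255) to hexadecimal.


R = 133 → 85 (hex)
G = 33 → 21 (hex)
B = 255 → FF (hex)
Hex = #8521FF


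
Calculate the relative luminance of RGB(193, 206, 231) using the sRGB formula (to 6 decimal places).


Linearize each channel (sRGB transfer function): c = v/255; c_lin = c/12.92 if c ≤ 0.04045, else ((c+0.055)/1.055)^2.4
  R: 193/255 ≈ 0.756863 > 0.04045 → ((0.756863+0.055)/1.055)^2.4 ≈ 0.533276
  G: 206/255 ≈ 0.807843 > 0.04045 → ((0.807843+0.055)/1.055)^2.4 ≈ 0.617207
  B: 231/255 ≈ 0.905882 > 0.04045 → ((0.905882+0.055)/1.055)^2.4 ≈ 0.799103
R_lin = 0.533276, G_lin = 0.617207, B_lin = 0.799103
L = 0.2126×R + 0.7152×G + 0.0722×B
L = 0.2126×0.533276 + 0.7152×0.617207 + 0.0722×0.799103
L ≈ 0.612496


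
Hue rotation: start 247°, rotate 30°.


New hue = (H + rotation) mod 360
New hue = (247 + 30) mod 360
= 277 mod 360
= 277°


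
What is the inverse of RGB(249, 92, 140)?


Invert: (255-R, 255-G, 255-B)
R: 255-249 = 6
G: 255-92 = 163
B: 255-140 = 115
= RGB(6, 163, 115)


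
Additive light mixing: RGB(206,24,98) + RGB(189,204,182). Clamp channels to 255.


Additive: each channel = min(255, C₁+C₂)
R: 206+189 = 395 → 255
G: 24+204 = 228 → 228
B: 98+182 = 280 → 255
= RGB(255, 228, 255)


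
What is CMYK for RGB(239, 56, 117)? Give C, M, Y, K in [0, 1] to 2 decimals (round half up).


R'=239/255≈0.9373, G'=56/255≈0.2196, B'=117/255≈0.4588
K = 1 - max(R',G',B') = 1 - 239/255 = 16/255 = 0.06274… → 0.06
(1-R'-K)/(1-K) simplifies to (max-R)/max with max = 239:
C = (239-239)/239 = 0/239 = 0 → 0.00
M = (239-56)/239 = 183/239 = 0.76569… → 0.77
Y = (239-117)/239 = 122/239 = 0.51046… → 0.51
= CMYK(0.00, 0.77, 0.51, 0.06)


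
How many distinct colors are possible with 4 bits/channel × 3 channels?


Total bits = 4 bits/channel × 3 channels = 12 bits
Distinct colors = 2^12
= 4,096 colors


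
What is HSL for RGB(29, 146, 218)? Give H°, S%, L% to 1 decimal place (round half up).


Normalize: R'=29/255≈0.1137, G'=146/255≈0.5725, B'=218/255≈0.8549
Max=218/255, Min=29/255, Δ=Max-Min=189/255
L = (Max+Min)/2 = (218+29)/510 = 247/510 = 0.48431… → L = 48.4%
L ≤ 0.5 → S = Δ/(Max+Min) = 189/(218+29) = 189/247 = 0.76518… → S = 76.5%
(the 1/255 factors cancel in S and H, so raw channel differences can be used)
Max is B' → H = 60 × ((R-G)/Δ + 4) = 60 × ((29-146)/189 + 4)
  -117/189 + 4 = -0.6190… + 4 = 3.3809…
  H = 60 × 3.3809… = 202.857…° → H = 202.9°
= HSL(202.9°, 76.5%, 48.4%)


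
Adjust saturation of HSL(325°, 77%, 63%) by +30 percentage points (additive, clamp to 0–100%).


Original S = 77%
Adjustment = +30 percentage points
New S = 77 + (30) = 107
Clamp to [0, 100] → 100
= HSL(325°, 100%, 63%)


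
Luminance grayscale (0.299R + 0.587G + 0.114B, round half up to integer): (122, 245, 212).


Gray = 0.299×R + 0.587×G + 0.114×B
Gray = 0.299×122 + 0.587×245 + 0.114×212
Gray = 36.478 + 143.815 + 24.168
Gray = 204.461 → round half up → 204
Gray = 204


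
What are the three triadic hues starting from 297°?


Triadic: equally spaced at 120° intervals
H1 = 297°
H2 = (297 + 120) mod 360 = 57°
H3 = (297 + 240) mod 360 = 177°
Triadic = 297°, 57°, 177°


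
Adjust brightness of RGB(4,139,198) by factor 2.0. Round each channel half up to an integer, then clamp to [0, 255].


Multiply each channel by 2.0, round half up, clamp to [0, 255]
R: 4×2.0 = 8
G: 139×2.0 = 278 → clamp → 255
B: 198×2.0 = 396 → clamp → 255
= RGB(8, 255, 255)


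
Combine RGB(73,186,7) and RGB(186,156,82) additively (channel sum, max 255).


Additive: each channel = min(255, C₁+C₂)
R: 73+186 = 259 → 255
G: 186+156 = 342 → 255
B: 7+82 = 89 → 89
= RGB(255, 255, 89)


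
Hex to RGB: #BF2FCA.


BF → 191 (R)
2F → 47 (G)
CA → 202 (B)
= RGB(191, 47, 202)


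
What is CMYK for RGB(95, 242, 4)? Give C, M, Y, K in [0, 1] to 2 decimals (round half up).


R'=95/255≈0.3725, G'=242/255≈0.9490, B'=4/255≈0.0157
K = 1 - max(R',G',B') = 1 - 242/255 = 13/255 = 0.05098… → 0.05
(1-R'-K)/(1-K) simplifies to (max-R)/max with max = 242:
C = (242-95)/242 = 147/242 = 0.60743… → 0.61
M = (242-242)/242 = 0/242 = 0 → 0.00
Y = (242-4)/242 = 238/242 = 0.98347… → 0.98
= CMYK(0.61, 0.00, 0.98, 0.05)


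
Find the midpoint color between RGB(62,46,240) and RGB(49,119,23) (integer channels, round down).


Midpoint: each channel = ⌊(C₁+C₂)/2⌋
R: ⌊(62+49)/2⌋ = 55
G: ⌊(46+119)/2⌋ = 82
B: ⌊(240+23)/2⌋ = 131
= RGB(55, 82, 131)


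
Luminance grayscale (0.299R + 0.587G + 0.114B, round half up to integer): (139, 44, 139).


Gray = 0.299×R + 0.587×G + 0.114×B
Gray = 0.299×139 + 0.587×44 + 0.114×139
Gray = 41.561 + 25.828 + 15.846
Gray = 83.235 → round half up → 83
Gray = 83


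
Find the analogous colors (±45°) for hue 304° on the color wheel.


Base hue: 304°
Left analog: (304 - 45) mod 360 = 259°
Right analog: (304 + 45) mod 360 = 349°
Analogous hues = 259° and 349°


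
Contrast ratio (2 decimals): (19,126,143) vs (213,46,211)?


Linearize each sRGB channel c=v/255: c/12.92 if c ≤ 0.04045 else ((c+0.055)/1.055)^2.4
L = 0.2126×R_lin + 0.7152×G_lin + 0.0722×B_lin
Color 1 (19,126,143):
  R=19: 19/255≈0.0745 > 0.04045 → ((0.0745+0.055)/1.055)^2.4 ≈ 0.00651
  G=126: 126/255≈0.4941 > 0.04045 → ((0.4941+0.055)/1.055)^2.4 ≈ 0.20864
  B=143: 143/255≈0.5608 > 0.04045 → ((0.5608+0.055)/1.055)^2.4 ≈ 0.27468
  L1 = 0.2126×0.00651 + 0.7152×0.20864 + 0.0722×0.27468 ≈ 0.17043
Color 2 (213,46,211):
  R=213: 213/255≈0.8353 > 0.04045 → ((0.8353+0.055)/1.055)^2.4 ≈ 0.66539
  G=46: 46/255≈0.1804 > 0.04045 → ((0.1804+0.055)/1.055)^2.4 ≈ 0.02732
  B=211: 211/255≈0.8275 > 0.04045 → ((0.8275+0.055)/1.055)^2.4 ≈ 0.65141
  L2 = 0.2126×0.66539 + 0.7152×0.02732 + 0.0722×0.65141 ≈ 0.20803
Lighter = 0.20803, Darker = 0.17043
Ratio = (L_lighter + 0.05) / (L_darker + 0.05)
Ratio = (0.20803 + 0.05) / (0.17043 + 0.05) = 0.25803 / 0.22043 ≈ 1.1706
Ratio ≈ 1.17:1


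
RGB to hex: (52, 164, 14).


R = 52 → 34 (hex)
G = 164 → A4 (hex)
B = 14 → 0E (hex)
Hex = #34A40E


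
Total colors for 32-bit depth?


Colors = 2^bits = 2^32
= 4,294,967,296 colors


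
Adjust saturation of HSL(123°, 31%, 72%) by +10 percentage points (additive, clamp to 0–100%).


Original S = 31%
Adjustment = +10 percentage points
New S = 31 + (10) = 41
Clamp to [0, 100] → 41
= HSL(123°, 41%, 72%)


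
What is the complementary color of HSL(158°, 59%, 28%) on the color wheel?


Complement = opposite side of color wheel = hue + 180°
H' = (158 + 180) mod 360 = 338°
S and L unchanged.
= HSL(338°, 59%, 28%)


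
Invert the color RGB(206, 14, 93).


Invert: (255-R, 255-G, 255-B)
R: 255-206 = 49
G: 255-14 = 241
B: 255-93 = 162
= RGB(49, 241, 162)


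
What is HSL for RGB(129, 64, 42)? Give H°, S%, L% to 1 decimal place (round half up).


Normalize: R'=129/255≈0.5059, G'=64/255≈0.2510, B'=42/255≈0.1647
Max=129/255, Min=42/255, Δ=Max-Min=87/255
L = (Max+Min)/2 = (129+42)/510 = 171/510 = 0.33529… → L = 33.5%
L ≤ 0.5 → S = Δ/(Max+Min) = 87/(129+42) = 87/171 = 0.50877… → S = 50.9%
(the 1/255 factors cancel in S and H, so raw channel differences can be used)
Max is R' → H = 60 × (((G-B)/Δ) mod 6) = 60 × (((64-42)/87) mod 6)
  22/87 = 0.2528…
  H = 60 × 0.2528… = 15.172…° → H = 15.2°
= HSL(15.2°, 50.9%, 33.5%)


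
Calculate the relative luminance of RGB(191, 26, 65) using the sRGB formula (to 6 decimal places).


Linearize each channel (sRGB transfer function): c = v/255; c_lin = c/12.92 if c ≤ 0.04045, else ((c+0.055)/1.055)^2.4
  R: 191/255 ≈ 0.749020 > 0.04045 → ((0.749020+0.055)/1.055)^2.4 ≈ 0.520996
  G: 26/255 ≈ 0.101961 > 0.04045 → ((0.101961+0.055)/1.055)^2.4 ≈ 0.010330
  B: 65/255 ≈ 0.254902 > 0.04045 → ((0.254902+0.055)/1.055)^2.4 ≈ 0.052861
R_lin = 0.520996, G_lin = 0.010330, B_lin = 0.052861
L = 0.2126×R + 0.7152×G + 0.0722×B
L = 0.2126×0.520996 + 0.7152×0.010330 + 0.0722×0.052861
L ≈ 0.121968


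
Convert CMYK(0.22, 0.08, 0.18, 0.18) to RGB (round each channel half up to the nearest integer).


R = 255 × (1-C) × (1-K) = 255 × 0.78 × 0.82 = 163.098 → 163
G = 255 × (1-M) × (1-K) = 255 × 0.92 × 0.82 = 192.372 → 192
B = 255 × (1-Y) × (1-K) = 255 × 0.82 × 0.82 = 171.462 → 171
= RGB(163, 192, 171)


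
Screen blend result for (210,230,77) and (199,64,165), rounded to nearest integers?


Screen: C = 255 - (255-A)×(255-B)/255, rounded to nearest integer
R: 255 - (255-210)×(255-199)/255 = 255 - 2520/255 ≈ 255 - 9.882 = 245.118 → 245
G: 255 - (255-230)×(255-64)/255 = 255 - 4775/255 ≈ 255 - 18.725 = 236.275 → 236
B: 255 - (255-77)×(255-165)/255 = 255 - 16020/255 ≈ 255 - 62.824 = 192.176 → 192
= RGB(245, 236, 192)


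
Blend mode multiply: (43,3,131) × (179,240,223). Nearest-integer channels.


Multiply: C = A×B/255, rounded to nearest integer
R: 43×179/255 = 7697/255 ≈ 30.184 → 30
G: 3×240/255 = 720/255 ≈ 2.824 → 3
B: 131×223/255 = 29213/255 ≈ 114.561 → 115
= RGB(30, 3, 115)


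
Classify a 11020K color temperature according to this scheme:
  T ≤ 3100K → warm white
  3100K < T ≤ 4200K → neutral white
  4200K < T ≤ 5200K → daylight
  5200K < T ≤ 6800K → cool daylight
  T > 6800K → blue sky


Temperature: 11020K
11020K > 6800K → blue sky
Classification: blue sky


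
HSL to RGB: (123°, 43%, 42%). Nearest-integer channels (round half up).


H=123°, S=0.43, L=0.42
C = (1-|2L-1|)×S = (1-|-0.16|)×0.43 = 0.3612
H' = H/60 = 123/60 ≈ 2.0500; X = C×(1-|H' mod 2 - 1|) = 0.01806
m = L - C/2 = 0.42 - 0.1806 = 0.2394
Sector ⌊H'⌋ = 2 → (R',G',B') = (0.0, 0.3612, 0.01806)
RGB = ((R'+m)×255, (G'+m)×255, (B'+m)×255) = (61.047, 153.153, 65.6523)
Round half up → RGB(61, 153, 66)


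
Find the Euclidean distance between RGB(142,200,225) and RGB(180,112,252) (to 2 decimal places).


d = √[(R₁-R₂)² + (G₁-G₂)² + (B₁-B₂)²]
d = √[(142-180)² + (200-112)² + (225-252)²]
d = √[1444 + 7744 + 729]
d = √9917
d ≈ 99.58


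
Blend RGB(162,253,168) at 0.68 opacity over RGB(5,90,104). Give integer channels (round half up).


C = α×F + (1-α)×B, with 1-α = 0.32
R: 0.68×162 + 0.32×5 = 110.16 + 1.60 = 111.76 → 112
G: 0.68×253 + 0.32×90 = 172.04 + 28.80 = 200.84 → 201
B: 0.68×168 + 0.32×104 = 114.24 + 33.28 = 147.52 → 148
= RGB(112, 201, 148)


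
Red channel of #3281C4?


Color: #3281C4
R = 32 = 50
G = 81 = 129
B = C4 = 196
Red = 50


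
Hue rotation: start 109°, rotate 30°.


New hue = (H + rotation) mod 360
New hue = (109 + 30) mod 360
= 139 mod 360
= 139°


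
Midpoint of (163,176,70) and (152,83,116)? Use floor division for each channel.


Midpoint: each channel = ⌊(C₁+C₂)/2⌋
R: ⌊(163+152)/2⌋ = 157
G: ⌊(176+83)/2⌋ = 129
B: ⌊(70+116)/2⌋ = 93
= RGB(157, 129, 93)


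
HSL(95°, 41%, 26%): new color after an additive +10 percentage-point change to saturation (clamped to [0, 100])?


Original S = 41%
Adjustment = +10 percentage points
New S = 41 + (10) = 51
Clamp to [0, 100] → 51
= HSL(95°, 51%, 26%)


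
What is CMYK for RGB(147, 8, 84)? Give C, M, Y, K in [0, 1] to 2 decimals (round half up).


R'=147/255≈0.5765, G'=8/255≈0.0314, B'=84/255≈0.3294
K = 1 - max(R',G',B') = 1 - 147/255 = 108/255 = 0.42352… → 0.42
(1-R'-K)/(1-K) simplifies to (max-R)/max with max = 147:
C = (147-147)/147 = 0/147 = 0 → 0.00
M = (147-8)/147 = 139/147 = 0.94557… → 0.95
Y = (147-84)/147 = 63/147 = 0.42857… → 0.43
= CMYK(0.00, 0.95, 0.43, 0.42)


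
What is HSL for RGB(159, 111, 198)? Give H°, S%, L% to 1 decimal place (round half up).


Normalize: R'=159/255≈0.6235, G'=111/255≈0.4353, B'=198/255≈0.7765
Max=198/255, Min=111/255, Δ=Max-Min=87/255
L = (Max+Min)/2 = (198+111)/510 = 309/510 = 0.60588… → L = 60.6%
L > 0.5 → S = Δ/(2-Max-Min) = 87/(510-198-111) = 87/201 = 0.43283… → S = 43.3%
(the 1/255 factors cancel in S and H, so raw channel differences can be used)
Max is B' → H = 60 × ((R-G)/Δ + 4) = 60 × ((159-111)/87 + 4)
  48/87 + 4 = 0.5517… + 4 = 4.5517…
  H = 60 × 4.5517… = 273.103…° → H = 273.1°
= HSL(273.1°, 43.3%, 60.6%)


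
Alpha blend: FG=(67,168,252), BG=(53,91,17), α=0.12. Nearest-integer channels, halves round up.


C = α×F + (1-α)×B, with 1-α = 0.88
R: 0.12×67 + 0.88×53 = 8.04 + 46.64 = 54.68 → 55
G: 0.12×168 + 0.88×91 = 20.16 + 80.08 = 100.24 → 100
B: 0.12×252 + 0.88×17 = 30.24 + 14.96 = 45.20 → 45
= RGB(55, 100, 45)


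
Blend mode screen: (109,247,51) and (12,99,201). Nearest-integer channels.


Screen: C = 255 - (255-A)×(255-B)/255, rounded to nearest integer
R: 255 - (255-109)×(255-12)/255 = 255 - 35478/255 ≈ 255 - 139.129 = 115.871 → 116
G: 255 - (255-247)×(255-99)/255 = 255 - 1248/255 ≈ 255 - 4.894 = 250.106 → 250
B: 255 - (255-51)×(255-201)/255 = 255 - 11016/255 ≈ 255 - 43.200 = 211.800 → 212
= RGB(116, 250, 212)


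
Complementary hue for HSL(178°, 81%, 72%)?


Complement = opposite side of color wheel = hue + 180°
H' = (178 + 180) mod 360 = 358°
S and L unchanged.
= HSL(358°, 81%, 72%)


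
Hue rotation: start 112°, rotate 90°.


New hue = (H + rotation) mod 360
New hue = (112 + 90) mod 360
= 202 mod 360
= 202°


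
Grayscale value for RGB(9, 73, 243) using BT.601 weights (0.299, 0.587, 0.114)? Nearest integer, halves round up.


Gray = 0.299×R + 0.587×G + 0.114×B
Gray = 0.299×9 + 0.587×73 + 0.114×243
Gray = 2.691 + 42.851 + 27.702
Gray = 73.244 → round half up → 73
Gray = 73


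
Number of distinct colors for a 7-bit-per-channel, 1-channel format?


Total bits = 7 bits/channel × 1 channels = 7 bits
Distinct colors = 2^7
= 128 colors


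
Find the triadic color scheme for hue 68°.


Triadic: equally spaced at 120° intervals
H1 = 68°
H2 = (68 + 120) mod 360 = 188°
H3 = (68 + 240) mod 360 = 308°
Triadic = 68°, 188°, 308°


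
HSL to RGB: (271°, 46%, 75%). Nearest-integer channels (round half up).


H=271°, S=0.46, L=0.75
C = (1-|2L-1|)×S = (1-|0.50|)×0.46 = 0.23
H' = H/60 = 271/60 ≈ 4.5167; X = C×(1-|H' mod 2 - 1|) ≈ 0.1188
m = L - C/2 = 0.75 - 0.115 = 0.635
Sector ⌊H'⌋ = 4 → (R',G',B') = (≈0.1188, 0.0, 0.23)
RGB = ((R'+m)×255, (G'+m)×255, (B'+m)×255) = (192.2275, 161.925, 220.575)
Round half up → RGB(192, 162, 221)


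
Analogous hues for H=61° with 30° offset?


Base hue: 61°
Left analog: (61 - 30) mod 360 = 31°
Right analog: (61 + 30) mod 360 = 91°
Analogous hues = 31° and 91°


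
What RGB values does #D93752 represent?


D9 → 217 (R)
37 → 55 (G)
52 → 82 (B)
= RGB(217, 55, 82)


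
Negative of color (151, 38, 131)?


Invert: (255-R, 255-G, 255-B)
R: 255-151 = 104
G: 255-38 = 217
B: 255-131 = 124
= RGB(104, 217, 124)


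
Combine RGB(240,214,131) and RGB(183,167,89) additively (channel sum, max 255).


Additive: each channel = min(255, C₁+C₂)
R: 240+183 = 423 → 255
G: 214+167 = 381 → 255
B: 131+89 = 220 → 220
= RGB(255, 255, 220)


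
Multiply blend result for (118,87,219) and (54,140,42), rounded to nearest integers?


Multiply: C = A×B/255, rounded to nearest integer
R: 118×54/255 = 6372/255 ≈ 24.988 → 25
G: 87×140/255 = 12180/255 ≈ 47.765 → 48
B: 219×42/255 = 9198/255 ≈ 36.071 → 36
= RGB(25, 48, 36)


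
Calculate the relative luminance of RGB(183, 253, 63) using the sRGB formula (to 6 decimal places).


Linearize each channel (sRGB transfer function): c = v/255; c_lin = c/12.92 if c ≤ 0.04045, else ((c+0.055)/1.055)^2.4
  R: 183/255 ≈ 0.717647 > 0.04045 → ((0.717647+0.055)/1.055)^2.4 ≈ 0.473531
  G: 253/255 ≈ 0.992157 > 0.04045 → ((0.992157+0.055)/1.055)^2.4 ≈ 0.982251
  B: 63/255 ≈ 0.247059 > 0.04045 → ((0.247059+0.055)/1.055)^2.4 ≈ 0.049707
R_lin = 0.473531, G_lin = 0.982251, B_lin = 0.049707
L = 0.2126×R + 0.7152×G + 0.0722×B
L = 0.2126×0.473531 + 0.7152×0.982251 + 0.0722×0.049707
L ≈ 0.806767


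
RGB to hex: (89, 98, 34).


R = 89 → 59 (hex)
G = 98 → 62 (hex)
B = 34 → 22 (hex)
Hex = #596222


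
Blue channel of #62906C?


Color: #62906C
R = 62 = 98
G = 90 = 144
B = 6C = 108
Blue = 108


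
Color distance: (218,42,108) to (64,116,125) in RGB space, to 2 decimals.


d = √[(R₁-R₂)² + (G₁-G₂)² + (B₁-B₂)²]
d = √[(218-64)² + (42-116)² + (108-125)²]
d = √[23716 + 5476 + 289]
d = √29481
d ≈ 171.70


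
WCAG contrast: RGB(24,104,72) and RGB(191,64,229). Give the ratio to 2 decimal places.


Linearize each sRGB channel c=v/255: c/12.92 if c ≤ 0.04045 else ((c+0.055)/1.055)^2.4
L = 0.2126×R_lin + 0.7152×G_lin + 0.0722×B_lin
Color 1 (24,104,72):
  R=24: 24/255≈0.0941 > 0.04045 → ((0.0941+0.055)/1.055)^2.4 ≈ 0.00913
  G=104: 104/255≈0.4078 > 0.04045 → ((0.4078+0.055)/1.055)^2.4 ≈ 0.13843
  B=72: 72/255≈0.2824 > 0.04045 → ((0.2824+0.055)/1.055)^2.4 ≈ 0.06480
  L1 = 0.2126×0.00913 + 0.7152×0.13843 + 0.0722×0.06480 ≈ 0.10563
Color 2 (191,64,229):
  R=191: 191/255≈0.7490 > 0.04045 → ((0.7490+0.055)/1.055)^2.4 ≈ 0.52100
  G=64: 64/255≈0.2510 > 0.04045 → ((0.2510+0.055)/1.055)^2.4 ≈ 0.05127
  B=229: 229/255≈0.8980 > 0.04045 → ((0.8980+0.055)/1.055)^2.4 ≈ 0.78354
  L2 = 0.2126×0.52100 + 0.7152×0.05127 + 0.0722×0.78354 ≈ 0.20400
Lighter = 0.20400, Darker = 0.10563
Ratio = (L_lighter + 0.05) / (L_darker + 0.05)
Ratio = (0.20400 + 0.05) / (0.10563 + 0.05) = 0.25400 / 0.15563 ≈ 1.6321
Ratio ≈ 1.63:1


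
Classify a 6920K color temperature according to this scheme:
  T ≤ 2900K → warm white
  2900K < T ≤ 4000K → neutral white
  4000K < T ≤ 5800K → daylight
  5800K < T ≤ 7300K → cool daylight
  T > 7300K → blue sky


Temperature: 6920K
5800K < 6920K ≤ 7300K → cool daylight
Classification: cool daylight


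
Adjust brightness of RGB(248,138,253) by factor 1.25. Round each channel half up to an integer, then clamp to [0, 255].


Multiply each channel by 1.25, round half up, clamp to [0, 255]
R: 248×1.25 = 310 → clamp → 255
G: 138×1.25 = 172.5 → round → 173
B: 253×1.25 = 316.25 → round → 316 → clamp → 255
= RGB(255, 173, 255)


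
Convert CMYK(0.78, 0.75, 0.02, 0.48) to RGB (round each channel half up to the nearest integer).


R = 255 × (1-C) × (1-K) = 255 × 0.22 × 0.52 = 29.172 → 29
G = 255 × (1-M) × (1-K) = 255 × 0.25 × 0.52 = 33.15 → 33
B = 255 × (1-Y) × (1-K) = 255 × 0.98 × 0.52 = 129.948 → 130
= RGB(29, 33, 130)


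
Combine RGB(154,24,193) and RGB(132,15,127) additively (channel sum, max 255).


Additive: each channel = min(255, C₁+C₂)
R: 154+132 = 286 → 255
G: 24+15 = 39 → 39
B: 193+127 = 320 → 255
= RGB(255, 39, 255)


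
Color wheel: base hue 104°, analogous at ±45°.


Base hue: 104°
Left analog: (104 - 45) mod 360 = 59°
Right analog: (104 + 45) mod 360 = 149°
Analogous hues = 59° and 149°


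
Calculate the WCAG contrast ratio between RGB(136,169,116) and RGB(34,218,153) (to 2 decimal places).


Linearize each sRGB channel c=v/255: c/12.92 if c ≤ 0.04045 else ((c+0.055)/1.055)^2.4
L = 0.2126×R_lin + 0.7152×G_lin + 0.0722×B_lin
Color 1 (136,169,116):
  R=136: 136/255≈0.5333 > 0.04045 → ((0.5333+0.055)/1.055)^2.4 ≈ 0.24620
  G=169: 169/255≈0.6627 > 0.04045 → ((0.6627+0.055)/1.055)^2.4 ≈ 0.39676
  B=116: 116/255≈0.4549 > 0.04045 → ((0.4549+0.055)/1.055)^2.4 ≈ 0.17465
  L1 = 0.2126×0.24620 + 0.7152×0.39676 + 0.0722×0.17465 ≈ 0.34871
Color 2 (34,218,153):
  R=34: 34/255≈0.1333 > 0.04045 → ((0.1333+0.055)/1.055)^2.4 ≈ 0.01600
  G=218: 218/255≈0.8549 > 0.04045 → ((0.8549+0.055)/1.055)^2.4 ≈ 0.70110
  B=153: 153/255≈0.6000 > 0.04045 → ((0.6000+0.055)/1.055)^2.4 ≈ 0.31855
  L2 = 0.2126×0.01600 + 0.7152×0.70110 + 0.0722×0.31855 ≈ 0.52783
Lighter = 0.52783, Darker = 0.34871
Ratio = (L_lighter + 0.05) / (L_darker + 0.05)
Ratio = (0.52783 + 0.05) / (0.34871 + 0.05) = 0.57783 / 0.39871 ≈ 1.4492
Ratio ≈ 1.45:1


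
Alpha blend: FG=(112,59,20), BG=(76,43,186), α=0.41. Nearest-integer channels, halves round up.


C = α×F + (1-α)×B, with 1-α = 0.59
R: 0.41×112 + 0.59×76 = 45.92 + 44.84 = 90.76 → 91
G: 0.41×59 + 0.59×43 = 24.19 + 25.37 = 49.56 → 50
B: 0.41×20 + 0.59×186 = 8.20 + 109.74 = 117.94 → 118
= RGB(91, 50, 118)


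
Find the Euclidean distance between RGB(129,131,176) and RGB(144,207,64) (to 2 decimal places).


d = √[(R₁-R₂)² + (G₁-G₂)² + (B₁-B₂)²]
d = √[(129-144)² + (131-207)² + (176-64)²]
d = √[225 + 5776 + 12544]
d = √18545
d ≈ 136.18


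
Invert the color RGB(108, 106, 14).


Invert: (255-R, 255-G, 255-B)
R: 255-108 = 147
G: 255-106 = 149
B: 255-14 = 241
= RGB(147, 149, 241)


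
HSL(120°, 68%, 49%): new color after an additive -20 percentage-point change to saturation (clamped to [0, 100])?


Original S = 68%
Adjustment = -20 percentage points
New S = 68 + (-20) = 48
Clamp to [0, 100] → 48
= HSL(120°, 48%, 49%)


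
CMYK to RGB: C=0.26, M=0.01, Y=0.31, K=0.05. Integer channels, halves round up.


R = 255 × (1-C) × (1-K) = 255 × 0.74 × 0.95 = 179.265 → 179
G = 255 × (1-M) × (1-K) = 255 × 0.99 × 0.95 = 239.8275 → 240
B = 255 × (1-Y) × (1-K) = 255 × 0.69 × 0.95 = 167.1525 → 167
= RGB(179, 240, 167)


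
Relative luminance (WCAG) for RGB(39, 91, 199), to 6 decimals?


Linearize each channel (sRGB transfer function): c = v/255; c_lin = c/12.92 if c ≤ 0.04045, else ((c+0.055)/1.055)^2.4
  R: 39/255 ≈ 0.152941 > 0.04045 → ((0.152941+0.055)/1.055)^2.4 ≈ 0.020289
  G: 91/255 ≈ 0.356863 > 0.04045 → ((0.356863+0.055)/1.055)^2.4 ≈ 0.104616
  B: 199/255 ≈ 0.780392 > 0.04045 → ((0.780392+0.055)/1.055)^2.4 ≈ 0.571125
R_lin = 0.020289, G_lin = 0.104616, B_lin = 0.571125
L = 0.2126×R + 0.7152×G + 0.0722×B
L = 0.2126×0.020289 + 0.7152×0.104616 + 0.0722×0.571125
L ≈ 0.120370


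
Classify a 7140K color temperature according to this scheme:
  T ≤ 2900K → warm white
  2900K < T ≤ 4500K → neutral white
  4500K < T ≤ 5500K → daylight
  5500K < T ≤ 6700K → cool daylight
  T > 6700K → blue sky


Temperature: 7140K
7140K > 6700K → blue sky
Classification: blue sky


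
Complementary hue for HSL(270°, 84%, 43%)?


Complement = opposite side of color wheel = hue + 180°
H' = (270 + 180) mod 360 = 90°
S and L unchanged.
= HSL(90°, 84%, 43%)


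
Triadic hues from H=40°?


Triadic: equally spaced at 120° intervals
H1 = 40°
H2 = (40 + 120) mod 360 = 160°
H3 = (40 + 240) mod 360 = 280°
Triadic = 40°, 160°, 280°


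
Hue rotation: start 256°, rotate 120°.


New hue = (H + rotation) mod 360
New hue = (256 + 120) mod 360
= 376 mod 360
= 16°


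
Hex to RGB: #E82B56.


E8 → 232 (R)
2B → 43 (G)
56 → 86 (B)
= RGB(232, 43, 86)


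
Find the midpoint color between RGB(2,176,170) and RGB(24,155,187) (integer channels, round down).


Midpoint: each channel = ⌊(C₁+C₂)/2⌋
R: ⌊(2+24)/2⌋ = 13
G: ⌊(176+155)/2⌋ = 165
B: ⌊(170+187)/2⌋ = 178
= RGB(13, 165, 178)


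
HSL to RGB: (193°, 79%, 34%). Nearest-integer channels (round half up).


H=193°, S=0.79, L=0.34
C = (1-|2L-1|)×S = (1-|-0.32|)×0.79 = 0.5372
H' = H/60 = 193/60 ≈ 3.2167; X = C×(1-|H' mod 2 - 1|) ≈ 0.4208
m = L - C/2 = 0.34 - 0.2686 = 0.0714
Sector ⌊H'⌋ = 3 → (R',G',B') = (0.0, ≈0.4208, 0.5372)
RGB = ((R'+m)×255, (G'+m)×255, (B'+m)×255) = (18.207, 125.5127, 155.193)
Round half up → RGB(18, 126, 155)


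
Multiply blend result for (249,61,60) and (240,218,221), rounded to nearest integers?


Multiply: C = A×B/255, rounded to nearest integer
R: 249×240/255 = 59760/255 ≈ 234.353 → 234
G: 61×218/255 = 13298/255 ≈ 52.149 → 52
B: 60×221/255 = 13260/255 ≈ 52.000 → 52
= RGB(234, 52, 52)
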